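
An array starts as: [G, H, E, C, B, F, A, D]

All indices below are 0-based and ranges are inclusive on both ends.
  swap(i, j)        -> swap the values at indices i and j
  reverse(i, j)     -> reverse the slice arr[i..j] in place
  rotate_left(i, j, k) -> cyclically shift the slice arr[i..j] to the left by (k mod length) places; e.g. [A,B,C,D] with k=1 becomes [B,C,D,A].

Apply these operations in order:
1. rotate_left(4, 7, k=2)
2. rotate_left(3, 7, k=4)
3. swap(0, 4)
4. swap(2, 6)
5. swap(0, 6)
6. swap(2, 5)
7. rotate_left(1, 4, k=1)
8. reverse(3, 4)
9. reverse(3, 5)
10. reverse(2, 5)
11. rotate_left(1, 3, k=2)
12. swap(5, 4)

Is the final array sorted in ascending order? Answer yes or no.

Answer: no

Derivation:
After 1 (rotate_left(4, 7, k=2)): [G, H, E, C, A, D, B, F]
After 2 (rotate_left(3, 7, k=4)): [G, H, E, F, C, A, D, B]
After 3 (swap(0, 4)): [C, H, E, F, G, A, D, B]
After 4 (swap(2, 6)): [C, H, D, F, G, A, E, B]
After 5 (swap(0, 6)): [E, H, D, F, G, A, C, B]
After 6 (swap(2, 5)): [E, H, A, F, G, D, C, B]
After 7 (rotate_left(1, 4, k=1)): [E, A, F, G, H, D, C, B]
After 8 (reverse(3, 4)): [E, A, F, H, G, D, C, B]
After 9 (reverse(3, 5)): [E, A, F, D, G, H, C, B]
After 10 (reverse(2, 5)): [E, A, H, G, D, F, C, B]
After 11 (rotate_left(1, 3, k=2)): [E, G, A, H, D, F, C, B]
After 12 (swap(5, 4)): [E, G, A, H, F, D, C, B]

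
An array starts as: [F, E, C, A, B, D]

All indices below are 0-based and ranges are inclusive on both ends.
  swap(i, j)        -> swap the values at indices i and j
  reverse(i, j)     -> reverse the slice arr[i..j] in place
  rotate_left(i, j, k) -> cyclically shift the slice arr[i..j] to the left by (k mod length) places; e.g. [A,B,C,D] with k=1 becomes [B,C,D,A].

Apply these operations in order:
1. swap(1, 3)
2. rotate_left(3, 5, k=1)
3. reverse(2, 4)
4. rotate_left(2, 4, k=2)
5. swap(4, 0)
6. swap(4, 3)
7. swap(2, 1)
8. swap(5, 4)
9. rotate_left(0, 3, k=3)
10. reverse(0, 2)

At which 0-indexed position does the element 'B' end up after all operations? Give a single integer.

Answer: 1

Derivation:
After 1 (swap(1, 3)): [F, A, C, E, B, D]
After 2 (rotate_left(3, 5, k=1)): [F, A, C, B, D, E]
After 3 (reverse(2, 4)): [F, A, D, B, C, E]
After 4 (rotate_left(2, 4, k=2)): [F, A, C, D, B, E]
After 5 (swap(4, 0)): [B, A, C, D, F, E]
After 6 (swap(4, 3)): [B, A, C, F, D, E]
After 7 (swap(2, 1)): [B, C, A, F, D, E]
After 8 (swap(5, 4)): [B, C, A, F, E, D]
After 9 (rotate_left(0, 3, k=3)): [F, B, C, A, E, D]
After 10 (reverse(0, 2)): [C, B, F, A, E, D]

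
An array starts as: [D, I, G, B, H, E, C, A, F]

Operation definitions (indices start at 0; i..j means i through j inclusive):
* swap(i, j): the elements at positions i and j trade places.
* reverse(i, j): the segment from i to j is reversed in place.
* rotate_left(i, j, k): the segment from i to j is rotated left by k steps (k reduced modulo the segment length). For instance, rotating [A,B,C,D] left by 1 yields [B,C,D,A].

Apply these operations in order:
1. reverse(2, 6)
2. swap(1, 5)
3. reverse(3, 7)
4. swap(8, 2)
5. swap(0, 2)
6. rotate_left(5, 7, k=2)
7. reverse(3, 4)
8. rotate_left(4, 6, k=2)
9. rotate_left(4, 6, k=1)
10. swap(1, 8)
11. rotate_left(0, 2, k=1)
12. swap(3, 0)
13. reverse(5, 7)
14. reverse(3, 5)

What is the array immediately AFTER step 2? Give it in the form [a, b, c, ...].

After 1 (reverse(2, 6)): [D, I, C, E, H, B, G, A, F]
After 2 (swap(1, 5)): [D, B, C, E, H, I, G, A, F]

Answer: [D, B, C, E, H, I, G, A, F]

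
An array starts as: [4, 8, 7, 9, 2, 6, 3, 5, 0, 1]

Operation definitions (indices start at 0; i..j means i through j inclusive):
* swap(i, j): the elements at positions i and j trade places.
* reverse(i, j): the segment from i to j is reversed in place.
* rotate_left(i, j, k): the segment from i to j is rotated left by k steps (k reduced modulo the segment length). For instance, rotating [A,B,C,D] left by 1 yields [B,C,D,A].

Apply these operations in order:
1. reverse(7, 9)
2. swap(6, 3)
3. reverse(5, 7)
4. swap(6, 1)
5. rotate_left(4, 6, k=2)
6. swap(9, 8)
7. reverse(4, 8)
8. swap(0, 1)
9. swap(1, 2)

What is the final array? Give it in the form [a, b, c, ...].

Answer: [9, 7, 4, 3, 5, 6, 1, 2, 8, 0]

Derivation:
After 1 (reverse(7, 9)): [4, 8, 7, 9, 2, 6, 3, 1, 0, 5]
After 2 (swap(6, 3)): [4, 8, 7, 3, 2, 6, 9, 1, 0, 5]
After 3 (reverse(5, 7)): [4, 8, 7, 3, 2, 1, 9, 6, 0, 5]
After 4 (swap(6, 1)): [4, 9, 7, 3, 2, 1, 8, 6, 0, 5]
After 5 (rotate_left(4, 6, k=2)): [4, 9, 7, 3, 8, 2, 1, 6, 0, 5]
After 6 (swap(9, 8)): [4, 9, 7, 3, 8, 2, 1, 6, 5, 0]
After 7 (reverse(4, 8)): [4, 9, 7, 3, 5, 6, 1, 2, 8, 0]
After 8 (swap(0, 1)): [9, 4, 7, 3, 5, 6, 1, 2, 8, 0]
After 9 (swap(1, 2)): [9, 7, 4, 3, 5, 6, 1, 2, 8, 0]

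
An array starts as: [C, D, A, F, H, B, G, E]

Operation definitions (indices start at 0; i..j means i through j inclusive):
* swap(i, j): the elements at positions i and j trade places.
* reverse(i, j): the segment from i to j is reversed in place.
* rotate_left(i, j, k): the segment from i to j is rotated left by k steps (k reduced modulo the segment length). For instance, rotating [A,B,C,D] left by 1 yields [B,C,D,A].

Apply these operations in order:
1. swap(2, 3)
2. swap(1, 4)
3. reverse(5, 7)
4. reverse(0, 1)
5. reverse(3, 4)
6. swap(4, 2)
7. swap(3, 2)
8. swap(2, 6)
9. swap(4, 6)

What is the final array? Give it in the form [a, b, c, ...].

Answer: [H, C, G, A, D, E, F, B]

Derivation:
After 1 (swap(2, 3)): [C, D, F, A, H, B, G, E]
After 2 (swap(1, 4)): [C, H, F, A, D, B, G, E]
After 3 (reverse(5, 7)): [C, H, F, A, D, E, G, B]
After 4 (reverse(0, 1)): [H, C, F, A, D, E, G, B]
After 5 (reverse(3, 4)): [H, C, F, D, A, E, G, B]
After 6 (swap(4, 2)): [H, C, A, D, F, E, G, B]
After 7 (swap(3, 2)): [H, C, D, A, F, E, G, B]
After 8 (swap(2, 6)): [H, C, G, A, F, E, D, B]
After 9 (swap(4, 6)): [H, C, G, A, D, E, F, B]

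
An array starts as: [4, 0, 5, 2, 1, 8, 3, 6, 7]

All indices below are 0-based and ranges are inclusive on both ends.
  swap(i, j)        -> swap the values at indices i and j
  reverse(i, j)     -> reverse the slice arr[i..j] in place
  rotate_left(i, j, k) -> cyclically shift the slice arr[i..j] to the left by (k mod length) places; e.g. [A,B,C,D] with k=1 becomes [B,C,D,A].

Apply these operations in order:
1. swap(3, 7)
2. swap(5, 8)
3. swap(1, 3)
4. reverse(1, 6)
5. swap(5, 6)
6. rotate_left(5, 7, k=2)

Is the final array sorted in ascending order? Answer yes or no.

Answer: no

Derivation:
After 1 (swap(3, 7)): [4, 0, 5, 6, 1, 8, 3, 2, 7]
After 2 (swap(5, 8)): [4, 0, 5, 6, 1, 7, 3, 2, 8]
After 3 (swap(1, 3)): [4, 6, 5, 0, 1, 7, 3, 2, 8]
After 4 (reverse(1, 6)): [4, 3, 7, 1, 0, 5, 6, 2, 8]
After 5 (swap(5, 6)): [4, 3, 7, 1, 0, 6, 5, 2, 8]
After 6 (rotate_left(5, 7, k=2)): [4, 3, 7, 1, 0, 2, 6, 5, 8]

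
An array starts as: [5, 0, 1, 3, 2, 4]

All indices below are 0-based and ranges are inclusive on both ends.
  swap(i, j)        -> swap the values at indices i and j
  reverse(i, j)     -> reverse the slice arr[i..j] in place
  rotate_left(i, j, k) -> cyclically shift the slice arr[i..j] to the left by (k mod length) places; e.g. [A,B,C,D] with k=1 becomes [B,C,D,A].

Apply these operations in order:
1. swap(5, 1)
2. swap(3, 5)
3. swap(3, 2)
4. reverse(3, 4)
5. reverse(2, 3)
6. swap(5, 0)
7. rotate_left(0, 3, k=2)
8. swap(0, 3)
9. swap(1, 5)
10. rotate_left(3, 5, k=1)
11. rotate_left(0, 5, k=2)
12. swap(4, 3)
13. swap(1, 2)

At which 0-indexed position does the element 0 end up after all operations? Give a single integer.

After 1 (swap(5, 1)): [5, 4, 1, 3, 2, 0]
After 2 (swap(3, 5)): [5, 4, 1, 0, 2, 3]
After 3 (swap(3, 2)): [5, 4, 0, 1, 2, 3]
After 4 (reverse(3, 4)): [5, 4, 0, 2, 1, 3]
After 5 (reverse(2, 3)): [5, 4, 2, 0, 1, 3]
After 6 (swap(5, 0)): [3, 4, 2, 0, 1, 5]
After 7 (rotate_left(0, 3, k=2)): [2, 0, 3, 4, 1, 5]
After 8 (swap(0, 3)): [4, 0, 3, 2, 1, 5]
After 9 (swap(1, 5)): [4, 5, 3, 2, 1, 0]
After 10 (rotate_left(3, 5, k=1)): [4, 5, 3, 1, 0, 2]
After 11 (rotate_left(0, 5, k=2)): [3, 1, 0, 2, 4, 5]
After 12 (swap(4, 3)): [3, 1, 0, 4, 2, 5]
After 13 (swap(1, 2)): [3, 0, 1, 4, 2, 5]

Answer: 1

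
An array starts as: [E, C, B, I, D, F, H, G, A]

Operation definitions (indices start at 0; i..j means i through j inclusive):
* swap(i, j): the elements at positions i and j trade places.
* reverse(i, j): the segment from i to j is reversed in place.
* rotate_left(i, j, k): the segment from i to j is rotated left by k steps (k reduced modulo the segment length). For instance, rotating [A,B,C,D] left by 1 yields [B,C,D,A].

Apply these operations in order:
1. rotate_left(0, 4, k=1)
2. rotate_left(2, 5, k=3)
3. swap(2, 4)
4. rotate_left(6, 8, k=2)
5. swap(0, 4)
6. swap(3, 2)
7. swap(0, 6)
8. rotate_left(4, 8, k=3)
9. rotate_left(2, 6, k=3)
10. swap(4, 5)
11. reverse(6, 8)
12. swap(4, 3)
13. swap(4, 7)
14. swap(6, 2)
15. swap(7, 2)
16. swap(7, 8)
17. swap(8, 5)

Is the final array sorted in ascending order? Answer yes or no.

Answer: yes

Derivation:
After 1 (rotate_left(0, 4, k=1)): [C, B, I, D, E, F, H, G, A]
After 2 (rotate_left(2, 5, k=3)): [C, B, F, I, D, E, H, G, A]
After 3 (swap(2, 4)): [C, B, D, I, F, E, H, G, A]
After 4 (rotate_left(6, 8, k=2)): [C, B, D, I, F, E, A, H, G]
After 5 (swap(0, 4)): [F, B, D, I, C, E, A, H, G]
After 6 (swap(3, 2)): [F, B, I, D, C, E, A, H, G]
After 7 (swap(0, 6)): [A, B, I, D, C, E, F, H, G]
After 8 (rotate_left(4, 8, k=3)): [A, B, I, D, H, G, C, E, F]
After 9 (rotate_left(2, 6, k=3)): [A, B, G, C, I, D, H, E, F]
After 10 (swap(4, 5)): [A, B, G, C, D, I, H, E, F]
After 11 (reverse(6, 8)): [A, B, G, C, D, I, F, E, H]
After 12 (swap(4, 3)): [A, B, G, D, C, I, F, E, H]
After 13 (swap(4, 7)): [A, B, G, D, E, I, F, C, H]
After 14 (swap(6, 2)): [A, B, F, D, E, I, G, C, H]
After 15 (swap(7, 2)): [A, B, C, D, E, I, G, F, H]
After 16 (swap(7, 8)): [A, B, C, D, E, I, G, H, F]
After 17 (swap(8, 5)): [A, B, C, D, E, F, G, H, I]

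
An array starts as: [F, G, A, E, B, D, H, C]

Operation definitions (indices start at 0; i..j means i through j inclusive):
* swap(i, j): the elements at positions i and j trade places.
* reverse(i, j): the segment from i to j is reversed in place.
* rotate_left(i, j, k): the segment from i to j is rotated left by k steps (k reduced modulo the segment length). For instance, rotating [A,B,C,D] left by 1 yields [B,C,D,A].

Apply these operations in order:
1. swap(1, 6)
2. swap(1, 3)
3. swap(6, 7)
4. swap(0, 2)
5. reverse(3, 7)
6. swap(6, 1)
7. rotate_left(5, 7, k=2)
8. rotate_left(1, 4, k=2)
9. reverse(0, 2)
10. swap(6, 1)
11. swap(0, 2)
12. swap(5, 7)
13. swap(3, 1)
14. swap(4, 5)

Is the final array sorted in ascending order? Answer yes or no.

Answer: yes

Derivation:
After 1 (swap(1, 6)): [F, H, A, E, B, D, G, C]
After 2 (swap(1, 3)): [F, E, A, H, B, D, G, C]
After 3 (swap(6, 7)): [F, E, A, H, B, D, C, G]
After 4 (swap(0, 2)): [A, E, F, H, B, D, C, G]
After 5 (reverse(3, 7)): [A, E, F, G, C, D, B, H]
After 6 (swap(6, 1)): [A, B, F, G, C, D, E, H]
After 7 (rotate_left(5, 7, k=2)): [A, B, F, G, C, H, D, E]
After 8 (rotate_left(1, 4, k=2)): [A, G, C, B, F, H, D, E]
After 9 (reverse(0, 2)): [C, G, A, B, F, H, D, E]
After 10 (swap(6, 1)): [C, D, A, B, F, H, G, E]
After 11 (swap(0, 2)): [A, D, C, B, F, H, G, E]
After 12 (swap(5, 7)): [A, D, C, B, F, E, G, H]
After 13 (swap(3, 1)): [A, B, C, D, F, E, G, H]
After 14 (swap(4, 5)): [A, B, C, D, E, F, G, H]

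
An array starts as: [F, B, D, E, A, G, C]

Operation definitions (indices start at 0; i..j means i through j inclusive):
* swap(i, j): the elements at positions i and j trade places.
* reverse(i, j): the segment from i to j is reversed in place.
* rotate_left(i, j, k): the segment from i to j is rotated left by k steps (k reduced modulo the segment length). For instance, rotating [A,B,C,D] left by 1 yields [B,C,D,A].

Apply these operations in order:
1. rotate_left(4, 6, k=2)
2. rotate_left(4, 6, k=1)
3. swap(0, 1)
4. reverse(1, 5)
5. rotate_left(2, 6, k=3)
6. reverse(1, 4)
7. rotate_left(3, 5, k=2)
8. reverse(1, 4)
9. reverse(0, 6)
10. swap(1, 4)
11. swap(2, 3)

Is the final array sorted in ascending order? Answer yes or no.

After 1 (rotate_left(4, 6, k=2)): [F, B, D, E, C, A, G]
After 2 (rotate_left(4, 6, k=1)): [F, B, D, E, A, G, C]
After 3 (swap(0, 1)): [B, F, D, E, A, G, C]
After 4 (reverse(1, 5)): [B, G, A, E, D, F, C]
After 5 (rotate_left(2, 6, k=3)): [B, G, F, C, A, E, D]
After 6 (reverse(1, 4)): [B, A, C, F, G, E, D]
After 7 (rotate_left(3, 5, k=2)): [B, A, C, E, F, G, D]
After 8 (reverse(1, 4)): [B, F, E, C, A, G, D]
After 9 (reverse(0, 6)): [D, G, A, C, E, F, B]
After 10 (swap(1, 4)): [D, E, A, C, G, F, B]
After 11 (swap(2, 3)): [D, E, C, A, G, F, B]

Answer: no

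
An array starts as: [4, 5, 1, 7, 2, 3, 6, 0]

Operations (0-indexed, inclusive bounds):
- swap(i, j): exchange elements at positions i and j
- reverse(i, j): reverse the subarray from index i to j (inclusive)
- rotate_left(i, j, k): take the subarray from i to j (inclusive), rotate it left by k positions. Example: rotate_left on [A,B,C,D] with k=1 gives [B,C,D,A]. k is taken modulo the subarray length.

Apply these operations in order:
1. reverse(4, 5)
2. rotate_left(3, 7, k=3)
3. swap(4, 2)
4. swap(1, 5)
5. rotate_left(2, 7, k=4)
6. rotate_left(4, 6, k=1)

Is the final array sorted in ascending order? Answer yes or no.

After 1 (reverse(4, 5)): [4, 5, 1, 7, 3, 2, 6, 0]
After 2 (rotate_left(3, 7, k=3)): [4, 5, 1, 6, 0, 7, 3, 2]
After 3 (swap(4, 2)): [4, 5, 0, 6, 1, 7, 3, 2]
After 4 (swap(1, 5)): [4, 7, 0, 6, 1, 5, 3, 2]
After 5 (rotate_left(2, 7, k=4)): [4, 7, 3, 2, 0, 6, 1, 5]
After 6 (rotate_left(4, 6, k=1)): [4, 7, 3, 2, 6, 1, 0, 5]

Answer: no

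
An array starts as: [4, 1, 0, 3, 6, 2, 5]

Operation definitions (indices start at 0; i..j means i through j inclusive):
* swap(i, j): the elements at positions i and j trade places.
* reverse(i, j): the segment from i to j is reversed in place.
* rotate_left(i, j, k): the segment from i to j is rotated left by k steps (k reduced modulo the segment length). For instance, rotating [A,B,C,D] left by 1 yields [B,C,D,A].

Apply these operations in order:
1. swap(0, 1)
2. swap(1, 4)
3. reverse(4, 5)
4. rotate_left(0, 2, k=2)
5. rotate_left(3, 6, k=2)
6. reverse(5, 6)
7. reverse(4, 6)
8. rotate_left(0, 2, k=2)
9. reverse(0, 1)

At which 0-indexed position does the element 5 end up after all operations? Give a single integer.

Answer: 6

Derivation:
After 1 (swap(0, 1)): [1, 4, 0, 3, 6, 2, 5]
After 2 (swap(1, 4)): [1, 6, 0, 3, 4, 2, 5]
After 3 (reverse(4, 5)): [1, 6, 0, 3, 2, 4, 5]
After 4 (rotate_left(0, 2, k=2)): [0, 1, 6, 3, 2, 4, 5]
After 5 (rotate_left(3, 6, k=2)): [0, 1, 6, 4, 5, 3, 2]
After 6 (reverse(5, 6)): [0, 1, 6, 4, 5, 2, 3]
After 7 (reverse(4, 6)): [0, 1, 6, 4, 3, 2, 5]
After 8 (rotate_left(0, 2, k=2)): [6, 0, 1, 4, 3, 2, 5]
After 9 (reverse(0, 1)): [0, 6, 1, 4, 3, 2, 5]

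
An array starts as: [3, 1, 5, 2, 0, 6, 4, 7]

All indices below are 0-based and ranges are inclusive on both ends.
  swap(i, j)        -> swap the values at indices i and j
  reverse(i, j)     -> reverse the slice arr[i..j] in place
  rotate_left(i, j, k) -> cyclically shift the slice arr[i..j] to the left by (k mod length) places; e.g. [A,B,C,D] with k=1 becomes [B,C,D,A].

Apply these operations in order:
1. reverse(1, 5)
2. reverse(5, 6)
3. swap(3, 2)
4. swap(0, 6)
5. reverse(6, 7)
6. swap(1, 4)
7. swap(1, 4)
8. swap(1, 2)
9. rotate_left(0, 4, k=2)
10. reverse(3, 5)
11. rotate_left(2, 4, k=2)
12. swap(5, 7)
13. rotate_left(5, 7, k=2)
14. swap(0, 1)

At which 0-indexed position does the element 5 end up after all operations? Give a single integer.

Answer: 3

Derivation:
After 1 (reverse(1, 5)): [3, 6, 0, 2, 5, 1, 4, 7]
After 2 (reverse(5, 6)): [3, 6, 0, 2, 5, 4, 1, 7]
After 3 (swap(3, 2)): [3, 6, 2, 0, 5, 4, 1, 7]
After 4 (swap(0, 6)): [1, 6, 2, 0, 5, 4, 3, 7]
After 5 (reverse(6, 7)): [1, 6, 2, 0, 5, 4, 7, 3]
After 6 (swap(1, 4)): [1, 5, 2, 0, 6, 4, 7, 3]
After 7 (swap(1, 4)): [1, 6, 2, 0, 5, 4, 7, 3]
After 8 (swap(1, 2)): [1, 2, 6, 0, 5, 4, 7, 3]
After 9 (rotate_left(0, 4, k=2)): [6, 0, 5, 1, 2, 4, 7, 3]
After 10 (reverse(3, 5)): [6, 0, 5, 4, 2, 1, 7, 3]
After 11 (rotate_left(2, 4, k=2)): [6, 0, 2, 5, 4, 1, 7, 3]
After 12 (swap(5, 7)): [6, 0, 2, 5, 4, 3, 7, 1]
After 13 (rotate_left(5, 7, k=2)): [6, 0, 2, 5, 4, 1, 3, 7]
After 14 (swap(0, 1)): [0, 6, 2, 5, 4, 1, 3, 7]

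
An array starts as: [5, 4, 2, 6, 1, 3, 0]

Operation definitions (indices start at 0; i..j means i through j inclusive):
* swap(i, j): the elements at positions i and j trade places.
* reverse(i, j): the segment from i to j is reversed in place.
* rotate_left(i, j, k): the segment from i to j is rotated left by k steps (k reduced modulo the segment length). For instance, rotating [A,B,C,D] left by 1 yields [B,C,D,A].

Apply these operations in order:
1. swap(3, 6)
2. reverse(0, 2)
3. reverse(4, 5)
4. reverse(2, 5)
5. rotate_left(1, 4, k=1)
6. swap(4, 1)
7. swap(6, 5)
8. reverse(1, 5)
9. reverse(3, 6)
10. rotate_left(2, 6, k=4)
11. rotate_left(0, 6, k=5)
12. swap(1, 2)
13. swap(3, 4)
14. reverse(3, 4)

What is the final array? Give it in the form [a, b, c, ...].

After 1 (swap(3, 6)): [5, 4, 2, 0, 1, 3, 6]
After 2 (reverse(0, 2)): [2, 4, 5, 0, 1, 3, 6]
After 3 (reverse(4, 5)): [2, 4, 5, 0, 3, 1, 6]
After 4 (reverse(2, 5)): [2, 4, 1, 3, 0, 5, 6]
After 5 (rotate_left(1, 4, k=1)): [2, 1, 3, 0, 4, 5, 6]
After 6 (swap(4, 1)): [2, 4, 3, 0, 1, 5, 6]
After 7 (swap(6, 5)): [2, 4, 3, 0, 1, 6, 5]
After 8 (reverse(1, 5)): [2, 6, 1, 0, 3, 4, 5]
After 9 (reverse(3, 6)): [2, 6, 1, 5, 4, 3, 0]
After 10 (rotate_left(2, 6, k=4)): [2, 6, 0, 1, 5, 4, 3]
After 11 (rotate_left(0, 6, k=5)): [4, 3, 2, 6, 0, 1, 5]
After 12 (swap(1, 2)): [4, 2, 3, 6, 0, 1, 5]
After 13 (swap(3, 4)): [4, 2, 3, 0, 6, 1, 5]
After 14 (reverse(3, 4)): [4, 2, 3, 6, 0, 1, 5]

Answer: [4, 2, 3, 6, 0, 1, 5]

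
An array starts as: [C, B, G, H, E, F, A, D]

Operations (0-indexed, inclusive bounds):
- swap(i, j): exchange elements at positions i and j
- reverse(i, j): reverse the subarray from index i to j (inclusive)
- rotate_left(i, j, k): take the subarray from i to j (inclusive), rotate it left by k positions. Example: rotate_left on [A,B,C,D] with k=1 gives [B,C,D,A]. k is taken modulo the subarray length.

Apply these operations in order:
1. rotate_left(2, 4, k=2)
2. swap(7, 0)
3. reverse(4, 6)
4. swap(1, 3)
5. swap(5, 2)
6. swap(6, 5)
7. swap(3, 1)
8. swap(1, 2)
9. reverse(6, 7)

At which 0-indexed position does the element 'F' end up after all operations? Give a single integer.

Answer: 1

Derivation:
After 1 (rotate_left(2, 4, k=2)): [C, B, E, G, H, F, A, D]
After 2 (swap(7, 0)): [D, B, E, G, H, F, A, C]
After 3 (reverse(4, 6)): [D, B, E, G, A, F, H, C]
After 4 (swap(1, 3)): [D, G, E, B, A, F, H, C]
After 5 (swap(5, 2)): [D, G, F, B, A, E, H, C]
After 6 (swap(6, 5)): [D, G, F, B, A, H, E, C]
After 7 (swap(3, 1)): [D, B, F, G, A, H, E, C]
After 8 (swap(1, 2)): [D, F, B, G, A, H, E, C]
After 9 (reverse(6, 7)): [D, F, B, G, A, H, C, E]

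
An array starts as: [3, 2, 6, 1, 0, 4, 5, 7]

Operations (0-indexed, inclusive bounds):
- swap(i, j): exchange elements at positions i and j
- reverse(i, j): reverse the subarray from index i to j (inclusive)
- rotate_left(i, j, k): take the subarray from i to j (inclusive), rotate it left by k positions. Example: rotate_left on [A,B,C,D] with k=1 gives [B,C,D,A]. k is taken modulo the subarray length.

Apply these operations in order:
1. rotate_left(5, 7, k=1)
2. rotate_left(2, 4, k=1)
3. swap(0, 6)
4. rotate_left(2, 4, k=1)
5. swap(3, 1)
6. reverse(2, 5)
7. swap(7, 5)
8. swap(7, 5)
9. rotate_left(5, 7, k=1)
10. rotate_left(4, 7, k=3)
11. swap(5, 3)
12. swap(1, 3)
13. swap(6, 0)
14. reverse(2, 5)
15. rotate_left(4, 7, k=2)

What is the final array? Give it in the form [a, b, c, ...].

After 1 (rotate_left(5, 7, k=1)): [3, 2, 6, 1, 0, 5, 7, 4]
After 2 (rotate_left(2, 4, k=1)): [3, 2, 1, 0, 6, 5, 7, 4]
After 3 (swap(0, 6)): [7, 2, 1, 0, 6, 5, 3, 4]
After 4 (rotate_left(2, 4, k=1)): [7, 2, 0, 6, 1, 5, 3, 4]
After 5 (swap(3, 1)): [7, 6, 0, 2, 1, 5, 3, 4]
After 6 (reverse(2, 5)): [7, 6, 5, 1, 2, 0, 3, 4]
After 7 (swap(7, 5)): [7, 6, 5, 1, 2, 4, 3, 0]
After 8 (swap(7, 5)): [7, 6, 5, 1, 2, 0, 3, 4]
After 9 (rotate_left(5, 7, k=1)): [7, 6, 5, 1, 2, 3, 4, 0]
After 10 (rotate_left(4, 7, k=3)): [7, 6, 5, 1, 0, 2, 3, 4]
After 11 (swap(5, 3)): [7, 6, 5, 2, 0, 1, 3, 4]
After 12 (swap(1, 3)): [7, 2, 5, 6, 0, 1, 3, 4]
After 13 (swap(6, 0)): [3, 2, 5, 6, 0, 1, 7, 4]
After 14 (reverse(2, 5)): [3, 2, 1, 0, 6, 5, 7, 4]
After 15 (rotate_left(4, 7, k=2)): [3, 2, 1, 0, 7, 4, 6, 5]

Answer: [3, 2, 1, 0, 7, 4, 6, 5]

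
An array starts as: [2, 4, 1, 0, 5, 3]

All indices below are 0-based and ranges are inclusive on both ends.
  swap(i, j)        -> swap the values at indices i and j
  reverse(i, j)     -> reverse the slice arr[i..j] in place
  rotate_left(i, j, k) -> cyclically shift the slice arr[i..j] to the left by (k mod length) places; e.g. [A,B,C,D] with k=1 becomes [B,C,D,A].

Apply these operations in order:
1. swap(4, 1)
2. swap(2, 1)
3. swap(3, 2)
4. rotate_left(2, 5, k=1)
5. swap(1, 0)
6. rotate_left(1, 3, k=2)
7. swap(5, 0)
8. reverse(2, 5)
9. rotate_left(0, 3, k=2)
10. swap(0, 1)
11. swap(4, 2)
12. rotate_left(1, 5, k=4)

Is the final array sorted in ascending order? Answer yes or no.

Answer: no

Derivation:
After 1 (swap(4, 1)): [2, 5, 1, 0, 4, 3]
After 2 (swap(2, 1)): [2, 1, 5, 0, 4, 3]
After 3 (swap(3, 2)): [2, 1, 0, 5, 4, 3]
After 4 (rotate_left(2, 5, k=1)): [2, 1, 5, 4, 3, 0]
After 5 (swap(1, 0)): [1, 2, 5, 4, 3, 0]
After 6 (rotate_left(1, 3, k=2)): [1, 4, 2, 5, 3, 0]
After 7 (swap(5, 0)): [0, 4, 2, 5, 3, 1]
After 8 (reverse(2, 5)): [0, 4, 1, 3, 5, 2]
After 9 (rotate_left(0, 3, k=2)): [1, 3, 0, 4, 5, 2]
After 10 (swap(0, 1)): [3, 1, 0, 4, 5, 2]
After 11 (swap(4, 2)): [3, 1, 5, 4, 0, 2]
After 12 (rotate_left(1, 5, k=4)): [3, 2, 1, 5, 4, 0]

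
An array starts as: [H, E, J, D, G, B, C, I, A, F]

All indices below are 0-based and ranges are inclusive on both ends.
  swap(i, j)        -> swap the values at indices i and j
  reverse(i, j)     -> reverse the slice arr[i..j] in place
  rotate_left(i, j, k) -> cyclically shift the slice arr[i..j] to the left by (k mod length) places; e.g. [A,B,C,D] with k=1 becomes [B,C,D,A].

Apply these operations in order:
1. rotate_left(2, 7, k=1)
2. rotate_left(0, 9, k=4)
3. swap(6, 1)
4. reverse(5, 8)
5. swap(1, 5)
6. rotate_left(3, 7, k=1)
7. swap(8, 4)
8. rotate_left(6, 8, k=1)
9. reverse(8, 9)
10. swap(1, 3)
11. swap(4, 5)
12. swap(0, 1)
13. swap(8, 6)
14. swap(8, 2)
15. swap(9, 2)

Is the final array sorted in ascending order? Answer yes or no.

Answer: yes

Derivation:
After 1 (rotate_left(2, 7, k=1)): [H, E, D, G, B, C, I, J, A, F]
After 2 (rotate_left(0, 9, k=4)): [B, C, I, J, A, F, H, E, D, G]
After 3 (swap(6, 1)): [B, H, I, J, A, F, C, E, D, G]
After 4 (reverse(5, 8)): [B, H, I, J, A, D, E, C, F, G]
After 5 (swap(1, 5)): [B, D, I, J, A, H, E, C, F, G]
After 6 (rotate_left(3, 7, k=1)): [B, D, I, A, H, E, C, J, F, G]
After 7 (swap(8, 4)): [B, D, I, A, F, E, C, J, H, G]
After 8 (rotate_left(6, 8, k=1)): [B, D, I, A, F, E, J, H, C, G]
After 9 (reverse(8, 9)): [B, D, I, A, F, E, J, H, G, C]
After 10 (swap(1, 3)): [B, A, I, D, F, E, J, H, G, C]
After 11 (swap(4, 5)): [B, A, I, D, E, F, J, H, G, C]
After 12 (swap(0, 1)): [A, B, I, D, E, F, J, H, G, C]
After 13 (swap(8, 6)): [A, B, I, D, E, F, G, H, J, C]
After 14 (swap(8, 2)): [A, B, J, D, E, F, G, H, I, C]
After 15 (swap(9, 2)): [A, B, C, D, E, F, G, H, I, J]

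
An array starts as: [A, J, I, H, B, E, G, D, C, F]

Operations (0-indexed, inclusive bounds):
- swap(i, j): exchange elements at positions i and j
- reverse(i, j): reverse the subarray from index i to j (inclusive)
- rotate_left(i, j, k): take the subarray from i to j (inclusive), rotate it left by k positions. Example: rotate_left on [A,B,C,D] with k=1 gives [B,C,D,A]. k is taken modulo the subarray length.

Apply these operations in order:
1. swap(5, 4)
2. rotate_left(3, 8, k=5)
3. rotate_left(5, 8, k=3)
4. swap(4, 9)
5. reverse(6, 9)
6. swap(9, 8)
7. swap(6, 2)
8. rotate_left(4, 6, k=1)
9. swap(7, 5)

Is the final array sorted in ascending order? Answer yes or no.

After 1 (swap(5, 4)): [A, J, I, H, E, B, G, D, C, F]
After 2 (rotate_left(3, 8, k=5)): [A, J, I, C, H, E, B, G, D, F]
After 3 (rotate_left(5, 8, k=3)): [A, J, I, C, H, D, E, B, G, F]
After 4 (swap(4, 9)): [A, J, I, C, F, D, E, B, G, H]
After 5 (reverse(6, 9)): [A, J, I, C, F, D, H, G, B, E]
After 6 (swap(9, 8)): [A, J, I, C, F, D, H, G, E, B]
After 7 (swap(6, 2)): [A, J, H, C, F, D, I, G, E, B]
After 8 (rotate_left(4, 6, k=1)): [A, J, H, C, D, I, F, G, E, B]
After 9 (swap(7, 5)): [A, J, H, C, D, G, F, I, E, B]

Answer: no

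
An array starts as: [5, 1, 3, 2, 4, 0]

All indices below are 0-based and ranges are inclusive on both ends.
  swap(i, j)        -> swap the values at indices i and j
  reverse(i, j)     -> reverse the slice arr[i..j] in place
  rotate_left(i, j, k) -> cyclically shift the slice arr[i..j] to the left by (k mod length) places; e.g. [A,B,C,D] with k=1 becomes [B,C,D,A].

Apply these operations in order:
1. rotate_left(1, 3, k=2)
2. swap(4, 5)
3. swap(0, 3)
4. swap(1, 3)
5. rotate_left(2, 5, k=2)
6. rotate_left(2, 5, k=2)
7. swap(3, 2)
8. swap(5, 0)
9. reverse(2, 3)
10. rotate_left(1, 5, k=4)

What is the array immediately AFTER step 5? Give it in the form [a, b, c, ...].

After 1 (rotate_left(1, 3, k=2)): [5, 2, 1, 3, 4, 0]
After 2 (swap(4, 5)): [5, 2, 1, 3, 0, 4]
After 3 (swap(0, 3)): [3, 2, 1, 5, 0, 4]
After 4 (swap(1, 3)): [3, 5, 1, 2, 0, 4]
After 5 (rotate_left(2, 5, k=2)): [3, 5, 0, 4, 1, 2]

Answer: [3, 5, 0, 4, 1, 2]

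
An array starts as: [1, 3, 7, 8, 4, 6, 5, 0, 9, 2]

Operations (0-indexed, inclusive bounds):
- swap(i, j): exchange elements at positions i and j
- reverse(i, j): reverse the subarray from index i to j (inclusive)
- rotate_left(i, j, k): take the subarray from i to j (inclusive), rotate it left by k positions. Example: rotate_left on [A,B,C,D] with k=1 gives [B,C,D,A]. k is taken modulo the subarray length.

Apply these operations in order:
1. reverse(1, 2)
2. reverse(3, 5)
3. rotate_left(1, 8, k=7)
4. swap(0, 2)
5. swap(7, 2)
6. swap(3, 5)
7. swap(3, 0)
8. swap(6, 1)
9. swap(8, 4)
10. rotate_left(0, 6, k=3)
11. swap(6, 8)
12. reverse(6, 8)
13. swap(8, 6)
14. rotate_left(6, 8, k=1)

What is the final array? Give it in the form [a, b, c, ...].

After 1 (reverse(1, 2)): [1, 7, 3, 8, 4, 6, 5, 0, 9, 2]
After 2 (reverse(3, 5)): [1, 7, 3, 6, 4, 8, 5, 0, 9, 2]
After 3 (rotate_left(1, 8, k=7)): [1, 9, 7, 3, 6, 4, 8, 5, 0, 2]
After 4 (swap(0, 2)): [7, 9, 1, 3, 6, 4, 8, 5, 0, 2]
After 5 (swap(7, 2)): [7, 9, 5, 3, 6, 4, 8, 1, 0, 2]
After 6 (swap(3, 5)): [7, 9, 5, 4, 6, 3, 8, 1, 0, 2]
After 7 (swap(3, 0)): [4, 9, 5, 7, 6, 3, 8, 1, 0, 2]
After 8 (swap(6, 1)): [4, 8, 5, 7, 6, 3, 9, 1, 0, 2]
After 9 (swap(8, 4)): [4, 8, 5, 7, 0, 3, 9, 1, 6, 2]
After 10 (rotate_left(0, 6, k=3)): [7, 0, 3, 9, 4, 8, 5, 1, 6, 2]
After 11 (swap(6, 8)): [7, 0, 3, 9, 4, 8, 6, 1, 5, 2]
After 12 (reverse(6, 8)): [7, 0, 3, 9, 4, 8, 5, 1, 6, 2]
After 13 (swap(8, 6)): [7, 0, 3, 9, 4, 8, 6, 1, 5, 2]
After 14 (rotate_left(6, 8, k=1)): [7, 0, 3, 9, 4, 8, 1, 5, 6, 2]

Answer: [7, 0, 3, 9, 4, 8, 1, 5, 6, 2]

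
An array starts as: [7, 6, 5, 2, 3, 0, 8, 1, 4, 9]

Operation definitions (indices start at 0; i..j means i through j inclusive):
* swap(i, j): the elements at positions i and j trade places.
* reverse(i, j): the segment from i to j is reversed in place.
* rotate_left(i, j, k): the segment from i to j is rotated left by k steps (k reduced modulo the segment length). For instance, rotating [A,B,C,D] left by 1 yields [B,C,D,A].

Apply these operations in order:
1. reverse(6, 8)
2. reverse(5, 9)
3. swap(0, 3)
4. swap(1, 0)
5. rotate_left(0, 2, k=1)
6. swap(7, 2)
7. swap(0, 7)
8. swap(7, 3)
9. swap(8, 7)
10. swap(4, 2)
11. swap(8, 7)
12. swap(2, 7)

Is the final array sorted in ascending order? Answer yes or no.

After 1 (reverse(6, 8)): [7, 6, 5, 2, 3, 0, 4, 1, 8, 9]
After 2 (reverse(5, 9)): [7, 6, 5, 2, 3, 9, 8, 1, 4, 0]
After 3 (swap(0, 3)): [2, 6, 5, 7, 3, 9, 8, 1, 4, 0]
After 4 (swap(1, 0)): [6, 2, 5, 7, 3, 9, 8, 1, 4, 0]
After 5 (rotate_left(0, 2, k=1)): [2, 5, 6, 7, 3, 9, 8, 1, 4, 0]
After 6 (swap(7, 2)): [2, 5, 1, 7, 3, 9, 8, 6, 4, 0]
After 7 (swap(0, 7)): [6, 5, 1, 7, 3, 9, 8, 2, 4, 0]
After 8 (swap(7, 3)): [6, 5, 1, 2, 3, 9, 8, 7, 4, 0]
After 9 (swap(8, 7)): [6, 5, 1, 2, 3, 9, 8, 4, 7, 0]
After 10 (swap(4, 2)): [6, 5, 3, 2, 1, 9, 8, 4, 7, 0]
After 11 (swap(8, 7)): [6, 5, 3, 2, 1, 9, 8, 7, 4, 0]
After 12 (swap(2, 7)): [6, 5, 7, 2, 1, 9, 8, 3, 4, 0]

Answer: no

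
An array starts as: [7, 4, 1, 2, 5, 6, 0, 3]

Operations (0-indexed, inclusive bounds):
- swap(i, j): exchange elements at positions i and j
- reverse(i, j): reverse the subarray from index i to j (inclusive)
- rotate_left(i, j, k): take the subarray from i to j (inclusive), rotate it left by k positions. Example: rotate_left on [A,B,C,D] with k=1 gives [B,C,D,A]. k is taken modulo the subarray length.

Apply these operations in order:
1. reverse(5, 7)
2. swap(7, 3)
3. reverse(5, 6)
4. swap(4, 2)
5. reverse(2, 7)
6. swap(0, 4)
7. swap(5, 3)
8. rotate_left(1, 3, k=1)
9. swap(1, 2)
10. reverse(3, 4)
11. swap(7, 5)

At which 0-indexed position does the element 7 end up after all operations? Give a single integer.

After 1 (reverse(5, 7)): [7, 4, 1, 2, 5, 3, 0, 6]
After 2 (swap(7, 3)): [7, 4, 1, 6, 5, 3, 0, 2]
After 3 (reverse(5, 6)): [7, 4, 1, 6, 5, 0, 3, 2]
After 4 (swap(4, 2)): [7, 4, 5, 6, 1, 0, 3, 2]
After 5 (reverse(2, 7)): [7, 4, 2, 3, 0, 1, 6, 5]
After 6 (swap(0, 4)): [0, 4, 2, 3, 7, 1, 6, 5]
After 7 (swap(5, 3)): [0, 4, 2, 1, 7, 3, 6, 5]
After 8 (rotate_left(1, 3, k=1)): [0, 2, 1, 4, 7, 3, 6, 5]
After 9 (swap(1, 2)): [0, 1, 2, 4, 7, 3, 6, 5]
After 10 (reverse(3, 4)): [0, 1, 2, 7, 4, 3, 6, 5]
After 11 (swap(7, 5)): [0, 1, 2, 7, 4, 5, 6, 3]

Answer: 3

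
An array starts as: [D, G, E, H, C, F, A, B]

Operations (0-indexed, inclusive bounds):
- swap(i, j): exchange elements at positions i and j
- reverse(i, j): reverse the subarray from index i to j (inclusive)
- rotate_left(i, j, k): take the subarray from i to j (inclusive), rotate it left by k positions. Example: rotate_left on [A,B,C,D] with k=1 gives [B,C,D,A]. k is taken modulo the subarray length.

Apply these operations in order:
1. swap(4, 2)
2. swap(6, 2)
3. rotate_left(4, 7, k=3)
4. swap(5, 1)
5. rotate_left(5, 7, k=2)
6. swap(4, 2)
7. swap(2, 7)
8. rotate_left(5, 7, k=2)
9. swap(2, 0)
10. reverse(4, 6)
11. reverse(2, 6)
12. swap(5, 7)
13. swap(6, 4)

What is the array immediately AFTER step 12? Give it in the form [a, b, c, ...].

After 1 (swap(4, 2)): [D, G, C, H, E, F, A, B]
After 2 (swap(6, 2)): [D, G, A, H, E, F, C, B]
After 3 (rotate_left(4, 7, k=3)): [D, G, A, H, B, E, F, C]
After 4 (swap(5, 1)): [D, E, A, H, B, G, F, C]
After 5 (rotate_left(5, 7, k=2)): [D, E, A, H, B, C, G, F]
After 6 (swap(4, 2)): [D, E, B, H, A, C, G, F]
After 7 (swap(2, 7)): [D, E, F, H, A, C, G, B]
After 8 (rotate_left(5, 7, k=2)): [D, E, F, H, A, B, C, G]
After 9 (swap(2, 0)): [F, E, D, H, A, B, C, G]
After 10 (reverse(4, 6)): [F, E, D, H, C, B, A, G]
After 11 (reverse(2, 6)): [F, E, A, B, C, H, D, G]
After 12 (swap(5, 7)): [F, E, A, B, C, G, D, H]

Answer: [F, E, A, B, C, G, D, H]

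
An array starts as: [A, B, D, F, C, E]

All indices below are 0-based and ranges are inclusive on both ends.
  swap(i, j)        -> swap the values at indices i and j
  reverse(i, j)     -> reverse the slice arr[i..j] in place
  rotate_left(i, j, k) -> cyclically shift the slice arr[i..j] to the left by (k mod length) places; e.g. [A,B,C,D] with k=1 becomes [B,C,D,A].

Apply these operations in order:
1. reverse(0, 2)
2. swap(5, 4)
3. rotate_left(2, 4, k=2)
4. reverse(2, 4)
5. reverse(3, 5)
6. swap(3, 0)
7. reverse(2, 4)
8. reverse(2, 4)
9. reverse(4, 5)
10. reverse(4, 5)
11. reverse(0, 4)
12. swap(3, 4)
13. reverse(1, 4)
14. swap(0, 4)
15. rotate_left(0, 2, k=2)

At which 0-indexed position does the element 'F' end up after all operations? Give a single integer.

After 1 (reverse(0, 2)): [D, B, A, F, C, E]
After 2 (swap(5, 4)): [D, B, A, F, E, C]
After 3 (rotate_left(2, 4, k=2)): [D, B, E, A, F, C]
After 4 (reverse(2, 4)): [D, B, F, A, E, C]
After 5 (reverse(3, 5)): [D, B, F, C, E, A]
After 6 (swap(3, 0)): [C, B, F, D, E, A]
After 7 (reverse(2, 4)): [C, B, E, D, F, A]
After 8 (reverse(2, 4)): [C, B, F, D, E, A]
After 9 (reverse(4, 5)): [C, B, F, D, A, E]
After 10 (reverse(4, 5)): [C, B, F, D, E, A]
After 11 (reverse(0, 4)): [E, D, F, B, C, A]
After 12 (swap(3, 4)): [E, D, F, C, B, A]
After 13 (reverse(1, 4)): [E, B, C, F, D, A]
After 14 (swap(0, 4)): [D, B, C, F, E, A]
After 15 (rotate_left(0, 2, k=2)): [C, D, B, F, E, A]

Answer: 3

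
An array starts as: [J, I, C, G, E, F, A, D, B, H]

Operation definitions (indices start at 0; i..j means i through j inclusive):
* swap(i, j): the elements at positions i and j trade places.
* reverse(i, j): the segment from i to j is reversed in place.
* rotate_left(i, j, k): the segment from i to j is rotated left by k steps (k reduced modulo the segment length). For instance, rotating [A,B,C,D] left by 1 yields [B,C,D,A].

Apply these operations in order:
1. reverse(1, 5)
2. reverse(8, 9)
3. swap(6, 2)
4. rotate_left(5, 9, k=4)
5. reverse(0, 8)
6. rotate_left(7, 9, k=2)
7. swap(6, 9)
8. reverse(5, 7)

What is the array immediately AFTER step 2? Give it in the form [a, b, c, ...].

Answer: [J, F, E, G, C, I, A, D, H, B]

Derivation:
After 1 (reverse(1, 5)): [J, F, E, G, C, I, A, D, B, H]
After 2 (reverse(8, 9)): [J, F, E, G, C, I, A, D, H, B]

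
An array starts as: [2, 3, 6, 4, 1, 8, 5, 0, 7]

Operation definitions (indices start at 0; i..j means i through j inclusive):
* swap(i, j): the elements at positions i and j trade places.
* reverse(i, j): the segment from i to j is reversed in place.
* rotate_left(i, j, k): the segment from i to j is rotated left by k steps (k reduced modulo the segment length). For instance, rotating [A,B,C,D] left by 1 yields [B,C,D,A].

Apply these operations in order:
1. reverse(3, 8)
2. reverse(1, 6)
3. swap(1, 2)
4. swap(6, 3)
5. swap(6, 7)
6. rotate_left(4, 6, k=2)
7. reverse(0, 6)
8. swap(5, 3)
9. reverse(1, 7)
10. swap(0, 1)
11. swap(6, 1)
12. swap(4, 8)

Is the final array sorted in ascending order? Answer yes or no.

After 1 (reverse(3, 8)): [2, 3, 6, 7, 0, 5, 8, 1, 4]
After 2 (reverse(1, 6)): [2, 8, 5, 0, 7, 6, 3, 1, 4]
After 3 (swap(1, 2)): [2, 5, 8, 0, 7, 6, 3, 1, 4]
After 4 (swap(6, 3)): [2, 5, 8, 3, 7, 6, 0, 1, 4]
After 5 (swap(6, 7)): [2, 5, 8, 3, 7, 6, 1, 0, 4]
After 6 (rotate_left(4, 6, k=2)): [2, 5, 8, 3, 1, 7, 6, 0, 4]
After 7 (reverse(0, 6)): [6, 7, 1, 3, 8, 5, 2, 0, 4]
After 8 (swap(5, 3)): [6, 7, 1, 5, 8, 3, 2, 0, 4]
After 9 (reverse(1, 7)): [6, 0, 2, 3, 8, 5, 1, 7, 4]
After 10 (swap(0, 1)): [0, 6, 2, 3, 8, 5, 1, 7, 4]
After 11 (swap(6, 1)): [0, 1, 2, 3, 8, 5, 6, 7, 4]
After 12 (swap(4, 8)): [0, 1, 2, 3, 4, 5, 6, 7, 8]

Answer: yes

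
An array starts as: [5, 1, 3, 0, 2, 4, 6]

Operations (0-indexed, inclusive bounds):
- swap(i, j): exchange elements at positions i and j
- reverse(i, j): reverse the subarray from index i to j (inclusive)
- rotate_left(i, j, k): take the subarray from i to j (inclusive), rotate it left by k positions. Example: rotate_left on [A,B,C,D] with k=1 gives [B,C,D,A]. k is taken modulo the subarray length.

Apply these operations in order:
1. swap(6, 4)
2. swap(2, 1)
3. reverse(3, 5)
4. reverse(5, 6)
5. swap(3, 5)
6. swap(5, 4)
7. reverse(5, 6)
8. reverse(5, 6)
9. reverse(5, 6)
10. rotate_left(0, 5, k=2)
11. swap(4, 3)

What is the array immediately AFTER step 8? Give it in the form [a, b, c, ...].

Answer: [5, 3, 1, 2, 4, 6, 0]

Derivation:
After 1 (swap(6, 4)): [5, 1, 3, 0, 6, 4, 2]
After 2 (swap(2, 1)): [5, 3, 1, 0, 6, 4, 2]
After 3 (reverse(3, 5)): [5, 3, 1, 4, 6, 0, 2]
After 4 (reverse(5, 6)): [5, 3, 1, 4, 6, 2, 0]
After 5 (swap(3, 5)): [5, 3, 1, 2, 6, 4, 0]
After 6 (swap(5, 4)): [5, 3, 1, 2, 4, 6, 0]
After 7 (reverse(5, 6)): [5, 3, 1, 2, 4, 0, 6]
After 8 (reverse(5, 6)): [5, 3, 1, 2, 4, 6, 0]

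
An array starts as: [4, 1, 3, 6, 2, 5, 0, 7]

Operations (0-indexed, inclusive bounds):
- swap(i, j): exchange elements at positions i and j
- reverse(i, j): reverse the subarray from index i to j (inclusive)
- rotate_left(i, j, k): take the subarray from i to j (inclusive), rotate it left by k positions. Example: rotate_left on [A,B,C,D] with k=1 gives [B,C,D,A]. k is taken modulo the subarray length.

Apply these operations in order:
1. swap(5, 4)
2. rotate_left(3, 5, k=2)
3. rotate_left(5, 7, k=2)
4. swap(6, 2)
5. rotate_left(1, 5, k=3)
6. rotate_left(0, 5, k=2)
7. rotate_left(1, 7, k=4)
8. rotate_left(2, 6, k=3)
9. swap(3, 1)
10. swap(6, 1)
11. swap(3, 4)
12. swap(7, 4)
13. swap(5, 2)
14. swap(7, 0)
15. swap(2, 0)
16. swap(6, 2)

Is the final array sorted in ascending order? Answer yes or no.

Answer: yes

Derivation:
After 1 (swap(5, 4)): [4, 1, 3, 6, 5, 2, 0, 7]
After 2 (rotate_left(3, 5, k=2)): [4, 1, 3, 2, 6, 5, 0, 7]
After 3 (rotate_left(5, 7, k=2)): [4, 1, 3, 2, 6, 7, 5, 0]
After 4 (swap(6, 2)): [4, 1, 5, 2, 6, 7, 3, 0]
After 5 (rotate_left(1, 5, k=3)): [4, 6, 7, 1, 5, 2, 3, 0]
After 6 (rotate_left(0, 5, k=2)): [7, 1, 5, 2, 4, 6, 3, 0]
After 7 (rotate_left(1, 7, k=4)): [7, 6, 3, 0, 1, 5, 2, 4]
After 8 (rotate_left(2, 6, k=3)): [7, 6, 5, 2, 3, 0, 1, 4]
After 9 (swap(3, 1)): [7, 2, 5, 6, 3, 0, 1, 4]
After 10 (swap(6, 1)): [7, 1, 5, 6, 3, 0, 2, 4]
After 11 (swap(3, 4)): [7, 1, 5, 3, 6, 0, 2, 4]
After 12 (swap(7, 4)): [7, 1, 5, 3, 4, 0, 2, 6]
After 13 (swap(5, 2)): [7, 1, 0, 3, 4, 5, 2, 6]
After 14 (swap(7, 0)): [6, 1, 0, 3, 4, 5, 2, 7]
After 15 (swap(2, 0)): [0, 1, 6, 3, 4, 5, 2, 7]
After 16 (swap(6, 2)): [0, 1, 2, 3, 4, 5, 6, 7]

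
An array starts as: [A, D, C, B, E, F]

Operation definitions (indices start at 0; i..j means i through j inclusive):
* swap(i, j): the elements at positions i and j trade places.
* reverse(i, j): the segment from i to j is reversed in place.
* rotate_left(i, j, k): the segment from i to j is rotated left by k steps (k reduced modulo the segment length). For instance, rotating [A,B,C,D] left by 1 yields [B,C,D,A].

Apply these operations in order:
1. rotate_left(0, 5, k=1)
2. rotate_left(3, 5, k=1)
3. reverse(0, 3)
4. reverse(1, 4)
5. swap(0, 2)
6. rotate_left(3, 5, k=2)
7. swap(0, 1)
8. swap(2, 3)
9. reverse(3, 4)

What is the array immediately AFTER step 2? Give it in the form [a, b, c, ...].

After 1 (rotate_left(0, 5, k=1)): [D, C, B, E, F, A]
After 2 (rotate_left(3, 5, k=1)): [D, C, B, F, A, E]

Answer: [D, C, B, F, A, E]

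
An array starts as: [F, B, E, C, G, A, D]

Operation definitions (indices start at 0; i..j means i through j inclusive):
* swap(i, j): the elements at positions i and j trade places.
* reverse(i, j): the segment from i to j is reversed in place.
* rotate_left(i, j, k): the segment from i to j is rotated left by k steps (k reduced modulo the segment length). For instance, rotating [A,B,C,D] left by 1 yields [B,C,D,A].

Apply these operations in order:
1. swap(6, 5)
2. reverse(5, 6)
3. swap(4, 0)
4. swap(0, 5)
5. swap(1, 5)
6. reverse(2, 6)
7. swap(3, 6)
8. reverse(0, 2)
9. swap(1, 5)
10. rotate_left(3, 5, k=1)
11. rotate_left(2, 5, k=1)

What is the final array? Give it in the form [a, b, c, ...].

After 1 (swap(6, 5)): [F, B, E, C, G, D, A]
After 2 (reverse(5, 6)): [F, B, E, C, G, A, D]
After 3 (swap(4, 0)): [G, B, E, C, F, A, D]
After 4 (swap(0, 5)): [A, B, E, C, F, G, D]
After 5 (swap(1, 5)): [A, G, E, C, F, B, D]
After 6 (reverse(2, 6)): [A, G, D, B, F, C, E]
After 7 (swap(3, 6)): [A, G, D, E, F, C, B]
After 8 (reverse(0, 2)): [D, G, A, E, F, C, B]
After 9 (swap(1, 5)): [D, C, A, E, F, G, B]
After 10 (rotate_left(3, 5, k=1)): [D, C, A, F, G, E, B]
After 11 (rotate_left(2, 5, k=1)): [D, C, F, G, E, A, B]

Answer: [D, C, F, G, E, A, B]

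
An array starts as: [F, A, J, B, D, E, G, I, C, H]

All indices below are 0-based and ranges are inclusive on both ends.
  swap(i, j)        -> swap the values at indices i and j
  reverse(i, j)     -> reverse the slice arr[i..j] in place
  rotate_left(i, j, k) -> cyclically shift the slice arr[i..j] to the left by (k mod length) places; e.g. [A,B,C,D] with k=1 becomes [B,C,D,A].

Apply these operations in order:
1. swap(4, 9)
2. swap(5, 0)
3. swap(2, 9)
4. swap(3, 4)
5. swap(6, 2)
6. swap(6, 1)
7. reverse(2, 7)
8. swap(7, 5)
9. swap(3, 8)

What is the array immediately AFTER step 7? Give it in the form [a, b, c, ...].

After 1 (swap(4, 9)): [F, A, J, B, H, E, G, I, C, D]
After 2 (swap(5, 0)): [E, A, J, B, H, F, G, I, C, D]
After 3 (swap(2, 9)): [E, A, D, B, H, F, G, I, C, J]
After 4 (swap(3, 4)): [E, A, D, H, B, F, G, I, C, J]
After 5 (swap(6, 2)): [E, A, G, H, B, F, D, I, C, J]
After 6 (swap(6, 1)): [E, D, G, H, B, F, A, I, C, J]
After 7 (reverse(2, 7)): [E, D, I, A, F, B, H, G, C, J]

Answer: [E, D, I, A, F, B, H, G, C, J]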